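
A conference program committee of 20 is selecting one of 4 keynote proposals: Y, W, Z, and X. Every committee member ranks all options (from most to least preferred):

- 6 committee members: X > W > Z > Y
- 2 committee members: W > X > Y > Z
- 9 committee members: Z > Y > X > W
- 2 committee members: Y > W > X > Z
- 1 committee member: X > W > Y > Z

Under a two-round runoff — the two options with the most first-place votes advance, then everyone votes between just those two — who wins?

X

Round 1 first-place votes: Y 2, W 2, Z 9, X 7.
Z and X advance.
Runoff: Z is preferred to X by 9 voters; X by 11.
X wins the runoff.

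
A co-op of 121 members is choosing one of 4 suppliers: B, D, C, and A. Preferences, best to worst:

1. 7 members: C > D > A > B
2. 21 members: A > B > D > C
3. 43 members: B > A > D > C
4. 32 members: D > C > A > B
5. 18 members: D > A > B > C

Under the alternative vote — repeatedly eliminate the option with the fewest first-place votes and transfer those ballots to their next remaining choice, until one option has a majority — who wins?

Round 1: B 43, D 50, C 7, A 21. Eliminate C.
Round 2: B 43, D 57, A 21. Eliminate A.
Round 3: B 64, D 57. B has a majority.

B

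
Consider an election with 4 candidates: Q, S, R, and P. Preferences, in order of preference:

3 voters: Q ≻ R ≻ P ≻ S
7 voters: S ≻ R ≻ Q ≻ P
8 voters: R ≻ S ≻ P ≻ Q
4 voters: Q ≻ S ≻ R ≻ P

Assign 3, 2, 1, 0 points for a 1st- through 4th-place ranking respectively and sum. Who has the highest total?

Q: 3·3 + 7·1 + 8·0 + 4·3 = 28
S: 3·0 + 7·3 + 8·2 + 4·2 = 45
R: 3·2 + 7·2 + 8·3 + 4·1 = 48
P: 3·1 + 7·0 + 8·1 + 4·0 = 11
R has the highest Borda score (48).

R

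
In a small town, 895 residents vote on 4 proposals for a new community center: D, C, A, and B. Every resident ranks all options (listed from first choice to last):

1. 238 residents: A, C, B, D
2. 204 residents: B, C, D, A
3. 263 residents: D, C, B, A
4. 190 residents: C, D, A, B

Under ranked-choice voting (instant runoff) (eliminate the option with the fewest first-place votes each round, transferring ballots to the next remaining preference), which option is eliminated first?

C

Round 1: D 263, C 190, A 238, B 204. Eliminate C.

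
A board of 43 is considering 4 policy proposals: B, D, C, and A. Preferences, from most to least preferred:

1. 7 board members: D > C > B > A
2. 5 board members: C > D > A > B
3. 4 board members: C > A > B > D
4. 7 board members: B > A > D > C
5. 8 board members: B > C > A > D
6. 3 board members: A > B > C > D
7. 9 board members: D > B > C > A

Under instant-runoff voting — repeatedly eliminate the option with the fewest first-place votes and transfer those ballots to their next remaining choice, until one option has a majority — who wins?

Round 1: B 15, D 16, C 9, A 3. Eliminate A.
Round 2: B 18, D 16, C 9. Eliminate C.
Round 3: B 22, D 21. B has a majority.

B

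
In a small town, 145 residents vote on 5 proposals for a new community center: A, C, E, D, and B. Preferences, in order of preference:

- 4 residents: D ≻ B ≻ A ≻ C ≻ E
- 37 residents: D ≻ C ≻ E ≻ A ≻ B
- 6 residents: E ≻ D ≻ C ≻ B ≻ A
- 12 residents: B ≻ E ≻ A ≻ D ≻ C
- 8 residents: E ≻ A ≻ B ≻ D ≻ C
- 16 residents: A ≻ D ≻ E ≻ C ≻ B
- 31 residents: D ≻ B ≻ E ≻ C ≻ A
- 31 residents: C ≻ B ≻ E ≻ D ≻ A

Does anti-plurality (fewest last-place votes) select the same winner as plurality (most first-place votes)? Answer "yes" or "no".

yes

Anti-plurality — last-place votes: A 68, C 20, E 4, D 0, B 53. Winner: D.
Plurality — first-place votes: A 16, C 31, E 14, D 72, B 12. Winner: D.
The two methods agree.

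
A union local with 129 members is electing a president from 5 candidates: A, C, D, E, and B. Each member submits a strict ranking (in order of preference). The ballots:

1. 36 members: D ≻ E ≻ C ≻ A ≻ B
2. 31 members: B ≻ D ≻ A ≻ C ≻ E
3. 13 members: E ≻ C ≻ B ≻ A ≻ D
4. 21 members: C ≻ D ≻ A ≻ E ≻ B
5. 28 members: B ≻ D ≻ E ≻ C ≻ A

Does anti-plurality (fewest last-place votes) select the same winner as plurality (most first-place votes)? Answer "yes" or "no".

Anti-plurality — last-place votes: A 28, C 0, D 13, E 31, B 57. Winner: C.
Plurality — first-place votes: A 0, C 21, D 36, E 13, B 59. Winner: B.
The two methods disagree.

no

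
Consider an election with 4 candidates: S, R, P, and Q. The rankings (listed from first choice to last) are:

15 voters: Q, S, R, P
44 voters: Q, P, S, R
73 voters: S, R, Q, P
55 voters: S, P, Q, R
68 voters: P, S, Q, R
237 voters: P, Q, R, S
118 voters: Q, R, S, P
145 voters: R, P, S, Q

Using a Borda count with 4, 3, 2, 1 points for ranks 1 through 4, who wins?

P

S: 15·3 + 44·2 + 73·4 + 55·4 + 68·3 + 237·1 + 118·2 + 145·2 = 1612
R: 15·2 + 44·1 + 73·3 + 55·1 + 68·1 + 237·2 + 118·3 + 145·4 = 1824
P: 15·1 + 44·3 + 73·1 + 55·3 + 68·4 + 237·4 + 118·1 + 145·3 = 2158
Q: 15·4 + 44·4 + 73·2 + 55·2 + 68·2 + 237·3 + 118·4 + 145·1 = 1956
P has the highest Borda score (2158).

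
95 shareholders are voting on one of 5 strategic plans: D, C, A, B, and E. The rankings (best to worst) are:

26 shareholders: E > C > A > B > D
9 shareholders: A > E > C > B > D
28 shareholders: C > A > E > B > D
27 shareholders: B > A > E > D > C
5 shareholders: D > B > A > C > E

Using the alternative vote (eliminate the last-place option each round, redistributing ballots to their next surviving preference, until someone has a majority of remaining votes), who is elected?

E

Round 1: D 5, C 28, A 9, B 27, E 26. Eliminate D.
Round 2: C 28, A 9, B 32, E 26. Eliminate A.
Round 3: C 28, B 32, E 35. Eliminate C.
Round 4: B 32, E 63. E has a majority.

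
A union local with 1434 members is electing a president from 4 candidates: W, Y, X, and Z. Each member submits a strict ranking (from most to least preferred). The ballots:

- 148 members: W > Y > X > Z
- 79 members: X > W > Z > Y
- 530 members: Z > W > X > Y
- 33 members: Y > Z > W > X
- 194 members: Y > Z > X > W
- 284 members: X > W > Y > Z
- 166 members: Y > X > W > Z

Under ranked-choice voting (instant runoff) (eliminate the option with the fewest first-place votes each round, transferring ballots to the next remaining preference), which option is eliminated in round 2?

X

Round 1: W 148, Y 393, X 363, Z 530. Eliminate W.
Round 2: Y 541, X 363, Z 530. Eliminate X.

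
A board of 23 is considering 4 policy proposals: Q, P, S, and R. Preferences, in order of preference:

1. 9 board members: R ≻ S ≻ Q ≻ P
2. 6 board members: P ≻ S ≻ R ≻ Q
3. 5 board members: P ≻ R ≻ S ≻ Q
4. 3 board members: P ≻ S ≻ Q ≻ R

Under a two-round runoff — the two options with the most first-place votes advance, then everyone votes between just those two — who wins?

Round 1 first-place votes: Q 0, P 14, S 0, R 9.
P and R advance.
Runoff: P is preferred to R by 14 voters; R by 9.
P wins the runoff.

P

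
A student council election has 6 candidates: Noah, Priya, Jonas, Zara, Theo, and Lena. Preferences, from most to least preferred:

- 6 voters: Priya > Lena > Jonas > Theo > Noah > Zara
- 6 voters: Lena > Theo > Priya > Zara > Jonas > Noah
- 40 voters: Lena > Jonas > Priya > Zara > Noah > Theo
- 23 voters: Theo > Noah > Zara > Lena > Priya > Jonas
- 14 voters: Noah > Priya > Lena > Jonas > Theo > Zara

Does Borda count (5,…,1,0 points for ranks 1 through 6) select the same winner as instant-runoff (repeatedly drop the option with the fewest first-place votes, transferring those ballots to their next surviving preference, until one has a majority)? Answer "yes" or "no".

Borda — scores: Noah 208, Priya 247, Jonas 212, Zara 161, Theo 165, Lena 342. Winner: Lena.
Instant-runoff — R1 Noah 14, Priya 6, Jonas 0, Zara 0, Theo 23, Lena 46 (Lena winner). Winner: Lena.
The two methods agree.

yes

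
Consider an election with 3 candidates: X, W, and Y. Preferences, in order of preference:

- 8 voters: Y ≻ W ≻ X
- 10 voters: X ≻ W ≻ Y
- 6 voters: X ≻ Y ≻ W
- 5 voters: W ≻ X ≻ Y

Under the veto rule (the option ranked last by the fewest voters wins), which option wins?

Last-place votes: X 8, W 6, Y 15.
W is ranked last by the fewest voters, so W wins.

W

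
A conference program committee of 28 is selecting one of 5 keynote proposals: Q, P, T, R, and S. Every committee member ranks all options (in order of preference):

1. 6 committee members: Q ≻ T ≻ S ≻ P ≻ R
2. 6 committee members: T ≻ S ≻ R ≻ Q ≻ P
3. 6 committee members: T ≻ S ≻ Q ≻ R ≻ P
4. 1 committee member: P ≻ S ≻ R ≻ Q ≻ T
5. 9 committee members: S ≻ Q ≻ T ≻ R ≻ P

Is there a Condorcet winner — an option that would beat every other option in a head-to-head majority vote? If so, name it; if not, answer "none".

none

Checking pairwise contests:
S beats Q 22–6.
Q beats P 27–1.
Q beats T 16–12.
Q beats R 21–7.
T beats S 18–10.
Every option loses at least one head-to-head, so there is no Condorcet winner.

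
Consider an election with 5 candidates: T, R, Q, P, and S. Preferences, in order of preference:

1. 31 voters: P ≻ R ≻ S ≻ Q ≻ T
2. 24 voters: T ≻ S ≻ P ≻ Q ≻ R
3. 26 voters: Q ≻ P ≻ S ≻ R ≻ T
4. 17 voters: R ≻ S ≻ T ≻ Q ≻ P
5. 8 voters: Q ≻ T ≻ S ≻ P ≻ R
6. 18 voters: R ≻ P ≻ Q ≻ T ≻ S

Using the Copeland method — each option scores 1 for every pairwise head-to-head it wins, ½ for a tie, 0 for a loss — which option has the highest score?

T: loses to R, Q, P, and S → score 0.
R: beats T, Q, and S; loses to P → score 3.
Q: beats T; loses to R, P, and S → score 1.
P: beats T, R, Q, and S → score 4.
S: beats T and Q; loses to R and P → score 2.
P has the best pairwise record.

P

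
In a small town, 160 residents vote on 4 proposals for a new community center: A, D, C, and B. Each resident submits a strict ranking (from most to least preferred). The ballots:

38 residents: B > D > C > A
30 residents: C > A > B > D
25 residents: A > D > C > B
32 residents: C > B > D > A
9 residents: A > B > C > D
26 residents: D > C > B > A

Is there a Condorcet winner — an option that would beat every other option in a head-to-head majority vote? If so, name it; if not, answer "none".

none

Checking pairwise contests:
D beats A 96–64.
B beats D 109–51.
D beats C 89–71.
C beats B 113–47.
Every option loses at least one head-to-head, so there is no Condorcet winner.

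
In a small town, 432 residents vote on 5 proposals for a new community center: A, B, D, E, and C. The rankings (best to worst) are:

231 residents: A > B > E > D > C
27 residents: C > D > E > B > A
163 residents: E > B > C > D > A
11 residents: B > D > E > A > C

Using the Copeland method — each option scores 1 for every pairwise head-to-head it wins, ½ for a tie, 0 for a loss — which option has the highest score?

A

A: beats B, D, E, and C → score 4.
B: beats D, E, and C; loses to A → score 3.
D: beats C; loses to A, B, and E → score 1.
E: beats D and C; loses to A and B → score 2.
C: loses to A, B, D, and E → score 0.
A has the best pairwise record.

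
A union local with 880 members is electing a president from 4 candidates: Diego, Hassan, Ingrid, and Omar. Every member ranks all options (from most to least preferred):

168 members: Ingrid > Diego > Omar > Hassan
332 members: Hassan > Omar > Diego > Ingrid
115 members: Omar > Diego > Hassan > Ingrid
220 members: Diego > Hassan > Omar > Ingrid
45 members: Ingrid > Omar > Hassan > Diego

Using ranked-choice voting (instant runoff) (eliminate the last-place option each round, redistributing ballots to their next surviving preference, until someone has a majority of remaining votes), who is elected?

Round 1: Diego 220, Hassan 332, Ingrid 213, Omar 115. Eliminate Omar.
Round 2: Diego 335, Hassan 332, Ingrid 213. Eliminate Ingrid.
Round 3: Diego 503, Hassan 377. Diego has a majority.

Diego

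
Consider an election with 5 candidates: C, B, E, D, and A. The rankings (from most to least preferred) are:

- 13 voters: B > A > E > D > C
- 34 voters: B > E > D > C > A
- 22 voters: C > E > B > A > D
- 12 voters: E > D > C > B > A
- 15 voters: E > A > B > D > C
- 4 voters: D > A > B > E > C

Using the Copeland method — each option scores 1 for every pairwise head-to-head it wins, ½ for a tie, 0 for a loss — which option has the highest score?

C: beats A; loses to B, E, and D → score 1.
B: beats C, E, D, and A → score 4.
E: beats C, D, and A; loses to B → score 3.
D: beats C; ties A; loses to B and E → score 1.5.
A: ties D; loses to C, B, and E → score 0.5.
B has the best pairwise record.

B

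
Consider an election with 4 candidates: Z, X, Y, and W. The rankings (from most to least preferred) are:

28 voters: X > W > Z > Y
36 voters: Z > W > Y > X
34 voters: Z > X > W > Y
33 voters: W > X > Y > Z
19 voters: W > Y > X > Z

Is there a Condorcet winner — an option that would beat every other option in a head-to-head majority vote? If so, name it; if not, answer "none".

W

W vs Z: 80–70 for W.
W vs X: 88–62 for W.
W vs Y: 150–0 for W.
W beats every other option head-to-head.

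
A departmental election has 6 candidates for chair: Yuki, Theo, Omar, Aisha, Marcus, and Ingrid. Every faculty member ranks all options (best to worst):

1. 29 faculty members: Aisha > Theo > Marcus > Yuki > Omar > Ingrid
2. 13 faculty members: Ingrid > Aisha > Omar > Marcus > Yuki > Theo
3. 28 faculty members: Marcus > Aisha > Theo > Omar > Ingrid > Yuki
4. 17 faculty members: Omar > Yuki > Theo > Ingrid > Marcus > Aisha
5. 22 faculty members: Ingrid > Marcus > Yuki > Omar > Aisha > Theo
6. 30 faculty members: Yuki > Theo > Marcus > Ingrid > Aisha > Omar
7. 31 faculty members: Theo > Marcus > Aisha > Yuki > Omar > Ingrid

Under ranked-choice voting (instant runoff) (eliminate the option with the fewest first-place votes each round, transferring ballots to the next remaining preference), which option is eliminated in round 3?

Theo

Round 1: Yuki 30, Theo 31, Omar 17, Aisha 29, Marcus 28, Ingrid 35. Eliminate Omar.
Round 2: Yuki 47, Theo 31, Aisha 29, Marcus 28, Ingrid 35. Eliminate Marcus.
Round 3: Yuki 47, Theo 31, Aisha 57, Ingrid 35. Eliminate Theo.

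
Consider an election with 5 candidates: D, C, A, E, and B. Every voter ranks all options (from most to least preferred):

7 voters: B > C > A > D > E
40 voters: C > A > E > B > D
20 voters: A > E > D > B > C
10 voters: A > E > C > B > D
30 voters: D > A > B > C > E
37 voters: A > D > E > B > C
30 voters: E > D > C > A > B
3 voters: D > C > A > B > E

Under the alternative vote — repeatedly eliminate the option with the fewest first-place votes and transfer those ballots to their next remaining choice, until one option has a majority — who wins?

A

Round 1: D 33, C 40, A 67, E 30, B 7. Eliminate B.
Round 2: D 33, C 47, A 67, E 30. Eliminate E.
Round 3: D 63, C 47, A 67. Eliminate C.
Round 4: D 63, A 114. A has a majority.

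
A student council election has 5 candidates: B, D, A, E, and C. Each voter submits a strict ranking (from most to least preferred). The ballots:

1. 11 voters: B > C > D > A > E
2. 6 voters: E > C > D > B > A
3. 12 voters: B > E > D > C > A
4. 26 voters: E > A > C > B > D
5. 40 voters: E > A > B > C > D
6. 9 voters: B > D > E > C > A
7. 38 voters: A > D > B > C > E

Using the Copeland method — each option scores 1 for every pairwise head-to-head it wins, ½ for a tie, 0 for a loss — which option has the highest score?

E

B: beats D and C; loses to A and E → score 2.
D: loses to B, A, E, and C → score 0.
A: beats B, D, and C; loses to E → score 3.
E: beats B, D, A, and C → score 4.
C: beats D; loses to B, A, and E → score 1.
E has the best pairwise record.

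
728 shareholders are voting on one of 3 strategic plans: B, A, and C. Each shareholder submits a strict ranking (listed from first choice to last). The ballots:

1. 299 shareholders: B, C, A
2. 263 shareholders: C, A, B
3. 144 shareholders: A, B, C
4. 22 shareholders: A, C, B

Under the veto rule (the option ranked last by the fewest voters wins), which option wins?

Last-place votes: B 285, A 299, C 144.
C is ranked last by the fewest voters, so C wins.

C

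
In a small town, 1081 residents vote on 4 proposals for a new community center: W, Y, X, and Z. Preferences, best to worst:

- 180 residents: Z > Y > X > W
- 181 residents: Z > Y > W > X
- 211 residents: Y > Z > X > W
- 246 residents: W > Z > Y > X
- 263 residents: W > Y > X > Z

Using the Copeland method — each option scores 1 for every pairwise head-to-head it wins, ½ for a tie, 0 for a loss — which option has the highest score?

W: beats X; loses to Y and Z → score 1.
Y: beats W and X; loses to Z → score 2.
X: loses to W, Y, and Z → score 0.
Z: beats W, Y, and X → score 3.
Z has the best pairwise record.

Z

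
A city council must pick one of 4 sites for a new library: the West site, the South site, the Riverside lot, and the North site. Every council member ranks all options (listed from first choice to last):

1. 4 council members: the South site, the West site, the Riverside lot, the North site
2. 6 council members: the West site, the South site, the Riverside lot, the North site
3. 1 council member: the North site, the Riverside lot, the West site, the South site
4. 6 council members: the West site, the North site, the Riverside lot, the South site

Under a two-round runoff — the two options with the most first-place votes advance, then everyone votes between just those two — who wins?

Round 1 first-place votes: the West site 12, the South site 4, the Riverside lot 0, the North site 1.
the West site and the South site advance.
Runoff: the West site is preferred to the South site by 13 voters; the South site by 4.
the West site wins the runoff.

the West site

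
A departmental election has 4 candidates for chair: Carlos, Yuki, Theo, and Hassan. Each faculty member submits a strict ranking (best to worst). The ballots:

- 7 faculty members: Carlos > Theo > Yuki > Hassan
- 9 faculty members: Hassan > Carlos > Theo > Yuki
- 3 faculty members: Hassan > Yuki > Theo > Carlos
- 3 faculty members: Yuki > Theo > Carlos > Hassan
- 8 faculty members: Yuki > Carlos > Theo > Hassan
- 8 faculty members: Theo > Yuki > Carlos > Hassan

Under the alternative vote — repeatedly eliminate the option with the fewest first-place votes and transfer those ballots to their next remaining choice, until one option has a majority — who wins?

Round 1: Carlos 7, Yuki 11, Theo 8, Hassan 12. Eliminate Carlos.
Round 2: Yuki 11, Theo 15, Hassan 12. Eliminate Yuki.
Round 3: Theo 26, Hassan 12. Theo has a majority.

Theo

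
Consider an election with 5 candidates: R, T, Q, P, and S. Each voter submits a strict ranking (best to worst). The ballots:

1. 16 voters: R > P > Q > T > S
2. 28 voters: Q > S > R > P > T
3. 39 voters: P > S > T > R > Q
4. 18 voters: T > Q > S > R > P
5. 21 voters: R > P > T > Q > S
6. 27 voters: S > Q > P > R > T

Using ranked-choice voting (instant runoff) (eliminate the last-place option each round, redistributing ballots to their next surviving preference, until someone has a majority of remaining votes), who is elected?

P

Round 1: R 37, T 18, Q 28, P 39, S 27. Eliminate T.
Round 2: R 37, Q 46, P 39, S 27. Eliminate S.
Round 3: R 37, Q 73, P 39. Eliminate R.
Round 4: Q 73, P 76. P has a majority.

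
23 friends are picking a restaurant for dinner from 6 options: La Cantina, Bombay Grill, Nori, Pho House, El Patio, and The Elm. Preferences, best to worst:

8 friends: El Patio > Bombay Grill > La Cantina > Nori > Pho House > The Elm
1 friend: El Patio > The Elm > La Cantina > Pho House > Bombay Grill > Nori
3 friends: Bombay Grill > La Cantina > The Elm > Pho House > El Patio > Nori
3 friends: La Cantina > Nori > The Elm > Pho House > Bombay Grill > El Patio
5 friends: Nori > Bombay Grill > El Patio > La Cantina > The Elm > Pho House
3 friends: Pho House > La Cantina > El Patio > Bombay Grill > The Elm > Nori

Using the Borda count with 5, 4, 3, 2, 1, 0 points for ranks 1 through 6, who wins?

La Cantina: 8·3 + 1·3 + 3·4 + 3·5 + 5·2 + 3·4 = 76
Bombay Grill: 8·4 + 1·1 + 3·5 + 3·1 + 5·4 + 3·2 = 77
Nori: 8·2 + 1·0 + 3·0 + 3·4 + 5·5 + 3·0 = 53
Pho House: 8·1 + 1·2 + 3·2 + 3·2 + 5·0 + 3·5 = 37
El Patio: 8·5 + 1·5 + 3·1 + 3·0 + 5·3 + 3·3 = 72
The Elm: 8·0 + 1·4 + 3·3 + 3·3 + 5·1 + 3·1 = 30
Bombay Grill has the highest Borda score (77).

Bombay Grill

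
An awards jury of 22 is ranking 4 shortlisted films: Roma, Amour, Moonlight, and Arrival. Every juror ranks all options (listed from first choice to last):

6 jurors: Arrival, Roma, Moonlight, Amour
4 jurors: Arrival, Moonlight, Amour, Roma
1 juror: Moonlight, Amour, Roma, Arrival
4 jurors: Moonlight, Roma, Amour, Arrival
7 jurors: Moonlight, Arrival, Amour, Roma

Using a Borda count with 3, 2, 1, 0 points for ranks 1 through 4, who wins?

Moonlight

Roma: 6·2 + 4·0 + 1·1 + 4·2 + 7·0 = 21
Amour: 6·0 + 4·1 + 1·2 + 4·1 + 7·1 = 17
Moonlight: 6·1 + 4·2 + 1·3 + 4·3 + 7·3 = 50
Arrival: 6·3 + 4·3 + 1·0 + 4·0 + 7·2 = 44
Moonlight has the highest Borda score (50).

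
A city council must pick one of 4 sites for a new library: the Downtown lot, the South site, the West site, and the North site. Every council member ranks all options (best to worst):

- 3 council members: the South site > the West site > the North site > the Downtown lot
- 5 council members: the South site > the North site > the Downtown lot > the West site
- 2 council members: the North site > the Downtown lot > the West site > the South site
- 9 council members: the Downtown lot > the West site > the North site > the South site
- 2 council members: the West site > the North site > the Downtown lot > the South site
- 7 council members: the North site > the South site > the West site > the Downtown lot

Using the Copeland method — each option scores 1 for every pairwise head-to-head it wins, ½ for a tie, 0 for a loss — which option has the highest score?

the Downtown lot: beats the West site; loses to the South site and the North site → score 1.
the South site: beats the Downtown lot and the West site; loses to the North site → score 2.
the West site: ties the North site; loses to the Downtown lot and the South site → score 0.5.
the North site: beats the Downtown lot and the South site; ties the West site → score 2.5.
the North site has the best pairwise record.

the North site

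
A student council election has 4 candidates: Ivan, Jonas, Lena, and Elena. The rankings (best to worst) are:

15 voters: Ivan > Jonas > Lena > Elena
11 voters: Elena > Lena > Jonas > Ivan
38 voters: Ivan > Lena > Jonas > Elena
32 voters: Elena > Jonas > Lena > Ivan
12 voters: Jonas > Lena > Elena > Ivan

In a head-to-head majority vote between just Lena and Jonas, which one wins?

Voters preferring Lena to Jonas: 49; preferring Jonas to Lena: 59.
Jonas wins the head-to-head.

Jonas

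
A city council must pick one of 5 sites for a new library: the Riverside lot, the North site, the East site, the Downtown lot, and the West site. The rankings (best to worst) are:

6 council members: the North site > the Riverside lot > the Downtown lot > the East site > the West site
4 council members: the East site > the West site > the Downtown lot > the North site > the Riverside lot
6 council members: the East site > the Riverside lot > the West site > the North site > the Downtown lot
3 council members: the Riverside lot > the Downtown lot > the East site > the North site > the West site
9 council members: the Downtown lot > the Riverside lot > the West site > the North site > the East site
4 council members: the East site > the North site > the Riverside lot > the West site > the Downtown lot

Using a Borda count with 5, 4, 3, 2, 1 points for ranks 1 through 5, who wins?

the Riverside lot

the Riverside lot: 6·4 + 4·1 + 6·4 + 3·5 + 9·4 + 4·3 = 115
the North site: 6·5 + 4·2 + 6·2 + 3·2 + 9·2 + 4·4 = 90
the East site: 6·2 + 4·5 + 6·5 + 3·3 + 9·1 + 4·5 = 100
the Downtown lot: 6·3 + 4·3 + 6·1 + 3·4 + 9·5 + 4·1 = 97
the West site: 6·1 + 4·4 + 6·3 + 3·1 + 9·3 + 4·2 = 78
the Riverside lot has the highest Borda score (115).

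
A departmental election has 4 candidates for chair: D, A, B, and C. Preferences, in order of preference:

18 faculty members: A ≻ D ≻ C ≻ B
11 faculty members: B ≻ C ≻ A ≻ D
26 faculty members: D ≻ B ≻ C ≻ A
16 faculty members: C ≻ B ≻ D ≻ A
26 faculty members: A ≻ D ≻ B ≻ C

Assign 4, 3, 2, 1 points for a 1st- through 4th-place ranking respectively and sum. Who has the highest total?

D: 18·3 + 11·1 + 26·4 + 16·2 + 26·3 = 279
A: 18·4 + 11·2 + 26·1 + 16·1 + 26·4 = 240
B: 18·1 + 11·4 + 26·3 + 16·3 + 26·2 = 240
C: 18·2 + 11·3 + 26·2 + 16·4 + 26·1 = 211
D has the highest Borda score (279).

D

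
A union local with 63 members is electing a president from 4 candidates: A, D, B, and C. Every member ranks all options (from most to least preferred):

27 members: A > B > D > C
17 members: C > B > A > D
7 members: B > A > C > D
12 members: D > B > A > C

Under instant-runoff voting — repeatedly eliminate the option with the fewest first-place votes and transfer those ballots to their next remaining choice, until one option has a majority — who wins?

Round 1: A 27, D 12, B 7, C 17. Eliminate B.
Round 2: A 34, D 12, C 17. A has a majority.

A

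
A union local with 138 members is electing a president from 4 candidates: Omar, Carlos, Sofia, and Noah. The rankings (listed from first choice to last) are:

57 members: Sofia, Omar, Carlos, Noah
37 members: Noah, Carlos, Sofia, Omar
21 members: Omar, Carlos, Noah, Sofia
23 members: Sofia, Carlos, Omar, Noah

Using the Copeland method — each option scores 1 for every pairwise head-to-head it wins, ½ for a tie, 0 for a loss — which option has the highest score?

Sofia

Omar: beats Carlos and Noah; loses to Sofia → score 2.
Carlos: beats Noah; loses to Omar and Sofia → score 1.
Sofia: beats Omar, Carlos, and Noah → score 3.
Noah: loses to Omar, Carlos, and Sofia → score 0.
Sofia has the best pairwise record.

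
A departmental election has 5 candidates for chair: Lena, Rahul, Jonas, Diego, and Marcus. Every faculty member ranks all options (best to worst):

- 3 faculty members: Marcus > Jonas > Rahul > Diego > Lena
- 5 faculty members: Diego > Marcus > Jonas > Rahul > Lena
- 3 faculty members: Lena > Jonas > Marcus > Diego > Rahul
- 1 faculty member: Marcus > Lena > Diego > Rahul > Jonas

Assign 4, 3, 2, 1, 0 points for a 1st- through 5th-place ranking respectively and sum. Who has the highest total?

Marcus

Lena: 3·0 + 5·0 + 3·4 + 1·3 = 15
Rahul: 3·2 + 5·1 + 3·0 + 1·1 = 12
Jonas: 3·3 + 5·2 + 3·3 + 1·0 = 28
Diego: 3·1 + 5·4 + 3·1 + 1·2 = 28
Marcus: 3·4 + 5·3 + 3·2 + 1·4 = 37
Marcus has the highest Borda score (37).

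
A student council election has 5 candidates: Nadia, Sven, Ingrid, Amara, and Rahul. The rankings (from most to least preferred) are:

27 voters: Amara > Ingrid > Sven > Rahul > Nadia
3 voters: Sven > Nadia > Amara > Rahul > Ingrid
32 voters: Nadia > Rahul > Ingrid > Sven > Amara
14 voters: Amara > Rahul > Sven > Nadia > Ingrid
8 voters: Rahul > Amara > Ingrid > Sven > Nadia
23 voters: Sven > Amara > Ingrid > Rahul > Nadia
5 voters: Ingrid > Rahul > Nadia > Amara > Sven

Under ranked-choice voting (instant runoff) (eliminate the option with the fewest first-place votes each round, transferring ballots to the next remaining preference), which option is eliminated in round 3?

Round 1: Nadia 32, Sven 26, Ingrid 5, Amara 41, Rahul 8. Eliminate Ingrid.
Round 2: Nadia 32, Sven 26, Amara 41, Rahul 13. Eliminate Rahul.
Round 3: Nadia 37, Sven 26, Amara 49. Eliminate Sven.

Sven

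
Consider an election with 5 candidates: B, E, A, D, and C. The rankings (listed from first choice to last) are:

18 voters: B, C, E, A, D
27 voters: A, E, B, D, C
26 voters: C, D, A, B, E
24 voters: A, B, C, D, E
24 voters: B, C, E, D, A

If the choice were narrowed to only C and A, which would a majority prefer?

C

Voters preferring C to A: 68; preferring A to C: 51.
C wins the head-to-head.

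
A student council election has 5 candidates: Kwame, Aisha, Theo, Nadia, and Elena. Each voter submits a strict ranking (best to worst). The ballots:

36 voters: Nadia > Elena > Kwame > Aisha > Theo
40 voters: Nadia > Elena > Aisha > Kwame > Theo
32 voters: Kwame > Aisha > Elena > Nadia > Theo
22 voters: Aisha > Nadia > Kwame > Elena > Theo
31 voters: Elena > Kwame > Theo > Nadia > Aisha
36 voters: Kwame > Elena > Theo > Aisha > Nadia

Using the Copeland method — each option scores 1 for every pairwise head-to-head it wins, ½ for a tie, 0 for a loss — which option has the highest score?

Elena

Kwame: beats Aisha, Theo, and Nadia; loses to Elena → score 3.
Aisha: beats Theo; loses to Kwame, Nadia, and Elena → score 1.
Theo: loses to Kwame, Aisha, Nadia, and Elena → score 0.
Nadia: beats Aisha and Theo; loses to Kwame and Elena → score 2.
Elena: beats Kwame, Aisha, Theo, and Nadia → score 4.
Elena has the best pairwise record.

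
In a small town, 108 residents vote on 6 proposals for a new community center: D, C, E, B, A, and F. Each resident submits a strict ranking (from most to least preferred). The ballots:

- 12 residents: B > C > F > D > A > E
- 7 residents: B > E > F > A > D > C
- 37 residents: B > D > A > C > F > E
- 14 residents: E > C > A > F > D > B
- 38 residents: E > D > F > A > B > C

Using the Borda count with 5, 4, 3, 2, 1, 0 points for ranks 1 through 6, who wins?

D: 12·2 + 7·1 + 37·4 + 14·1 + 38·4 = 345
C: 12·4 + 7·0 + 37·2 + 14·4 + 38·0 = 178
E: 12·0 + 7·4 + 37·0 + 14·5 + 38·5 = 288
B: 12·5 + 7·5 + 37·5 + 14·0 + 38·1 = 318
A: 12·1 + 7·2 + 37·3 + 14·3 + 38·2 = 255
F: 12·3 + 7·3 + 37·1 + 14·2 + 38·3 = 236
D has the highest Borda score (345).

D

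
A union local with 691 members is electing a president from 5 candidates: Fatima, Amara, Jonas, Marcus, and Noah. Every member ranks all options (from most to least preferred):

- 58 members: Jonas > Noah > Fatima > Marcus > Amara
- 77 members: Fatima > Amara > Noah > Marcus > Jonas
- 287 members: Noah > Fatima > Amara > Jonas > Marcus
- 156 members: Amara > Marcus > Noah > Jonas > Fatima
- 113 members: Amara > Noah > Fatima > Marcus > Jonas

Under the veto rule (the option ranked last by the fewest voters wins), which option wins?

Last-place votes: Fatima 156, Amara 58, Jonas 190, Marcus 287, Noah 0.
Noah is ranked last by the fewest voters, so Noah wins.

Noah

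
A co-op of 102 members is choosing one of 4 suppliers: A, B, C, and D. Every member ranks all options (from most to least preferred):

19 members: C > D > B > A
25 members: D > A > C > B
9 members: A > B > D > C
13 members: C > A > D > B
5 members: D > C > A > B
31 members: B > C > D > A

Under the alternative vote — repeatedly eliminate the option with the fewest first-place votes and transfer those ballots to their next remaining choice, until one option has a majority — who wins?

Round 1: A 9, B 31, C 32, D 30. Eliminate A.
Round 2: B 40, C 32, D 30. Eliminate D.
Round 3: B 40, C 62. C has a majority.

C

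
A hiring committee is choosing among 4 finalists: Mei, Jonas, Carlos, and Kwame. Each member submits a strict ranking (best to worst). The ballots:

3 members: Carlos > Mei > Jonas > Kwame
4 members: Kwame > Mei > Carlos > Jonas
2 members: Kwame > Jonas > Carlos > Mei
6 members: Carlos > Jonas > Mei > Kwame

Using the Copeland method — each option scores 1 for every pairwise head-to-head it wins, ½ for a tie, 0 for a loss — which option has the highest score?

Carlos

Mei: beats Kwame; loses to Jonas and Carlos → score 1.
Jonas: beats Mei and Kwame; loses to Carlos → score 2.
Carlos: beats Mei, Jonas, and Kwame → score 3.
Kwame: loses to Mei, Jonas, and Carlos → score 0.
Carlos has the best pairwise record.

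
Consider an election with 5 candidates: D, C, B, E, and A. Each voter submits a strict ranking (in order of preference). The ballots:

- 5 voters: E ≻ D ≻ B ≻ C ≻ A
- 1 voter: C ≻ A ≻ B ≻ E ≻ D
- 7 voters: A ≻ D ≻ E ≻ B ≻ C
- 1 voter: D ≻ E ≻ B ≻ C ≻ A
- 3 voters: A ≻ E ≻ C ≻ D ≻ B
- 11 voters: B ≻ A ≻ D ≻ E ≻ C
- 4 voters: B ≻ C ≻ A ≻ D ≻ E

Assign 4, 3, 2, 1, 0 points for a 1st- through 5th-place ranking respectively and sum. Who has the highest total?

D: 5·3 + 1·0 + 7·3 + 1·4 + 3·1 + 11·2 + 4·1 = 69
C: 5·1 + 1·4 + 7·0 + 1·1 + 3·2 + 11·0 + 4·3 = 28
B: 5·2 + 1·2 + 7·1 + 1·2 + 3·0 + 11·4 + 4·4 = 81
E: 5·4 + 1·1 + 7·2 + 1·3 + 3·3 + 11·1 + 4·0 = 58
A: 5·0 + 1·3 + 7·4 + 1·0 + 3·4 + 11·3 + 4·2 = 84
A has the highest Borda score (84).

A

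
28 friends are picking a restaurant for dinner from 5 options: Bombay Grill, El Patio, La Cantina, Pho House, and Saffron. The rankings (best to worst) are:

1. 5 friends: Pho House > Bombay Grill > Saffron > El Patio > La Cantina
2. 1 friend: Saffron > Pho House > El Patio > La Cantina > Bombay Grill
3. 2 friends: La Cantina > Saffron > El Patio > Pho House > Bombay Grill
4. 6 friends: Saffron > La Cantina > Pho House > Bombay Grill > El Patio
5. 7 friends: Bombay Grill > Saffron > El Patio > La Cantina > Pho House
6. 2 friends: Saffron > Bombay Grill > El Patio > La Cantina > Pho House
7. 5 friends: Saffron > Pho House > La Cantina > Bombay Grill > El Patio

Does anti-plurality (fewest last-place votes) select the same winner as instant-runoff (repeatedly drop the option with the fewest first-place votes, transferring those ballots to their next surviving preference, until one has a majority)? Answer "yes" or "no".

Anti-plurality — last-place votes: Bombay Grill 3, El Patio 11, La Cantina 5, Pho House 9, Saffron 0. Winner: Saffron.
Instant-runoff — R1 Bombay Grill 7, El Patio 0, La Cantina 2, Pho House 5, Saffron 14 (El Patio out); R2 Bombay Grill 7, La Cantina 2, Pho House 5, Saffron 14 (La Cantina out); R3 Bombay Grill 7, Pho House 5, Saffron 16 (Saffron winner). Winner: Saffron.
The two methods agree.

yes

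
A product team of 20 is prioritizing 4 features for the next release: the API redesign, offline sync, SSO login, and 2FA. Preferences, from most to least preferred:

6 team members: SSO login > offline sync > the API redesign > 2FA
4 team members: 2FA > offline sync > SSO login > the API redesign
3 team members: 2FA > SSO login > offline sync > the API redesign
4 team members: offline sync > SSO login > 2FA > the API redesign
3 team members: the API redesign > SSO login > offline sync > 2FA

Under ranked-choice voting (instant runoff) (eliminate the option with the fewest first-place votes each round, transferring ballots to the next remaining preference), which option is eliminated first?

the API redesign

Round 1: the API redesign 3, offline sync 4, SSO login 6, 2FA 7. Eliminate the API redesign.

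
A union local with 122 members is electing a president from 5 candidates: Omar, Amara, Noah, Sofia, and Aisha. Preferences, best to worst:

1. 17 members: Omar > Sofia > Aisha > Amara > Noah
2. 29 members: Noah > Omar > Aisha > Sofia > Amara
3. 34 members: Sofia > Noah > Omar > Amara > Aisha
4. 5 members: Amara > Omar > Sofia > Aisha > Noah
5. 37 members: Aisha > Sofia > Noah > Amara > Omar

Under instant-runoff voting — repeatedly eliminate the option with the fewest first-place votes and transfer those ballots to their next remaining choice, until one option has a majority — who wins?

Aisha

Round 1: Omar 17, Amara 5, Noah 29, Sofia 34, Aisha 37. Eliminate Amara.
Round 2: Omar 22, Noah 29, Sofia 34, Aisha 37. Eliminate Omar.
Round 3: Noah 29, Sofia 56, Aisha 37. Eliminate Noah.
Round 4: Sofia 56, Aisha 66. Aisha has a majority.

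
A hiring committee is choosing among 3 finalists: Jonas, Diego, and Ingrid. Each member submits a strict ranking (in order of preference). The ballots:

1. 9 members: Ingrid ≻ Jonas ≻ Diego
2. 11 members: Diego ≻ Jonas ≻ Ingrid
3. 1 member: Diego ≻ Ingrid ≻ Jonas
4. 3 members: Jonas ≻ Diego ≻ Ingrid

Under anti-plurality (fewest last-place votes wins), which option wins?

Jonas

Last-place votes: Jonas 1, Diego 9, Ingrid 14.
Jonas is ranked last by the fewest voters, so Jonas wins.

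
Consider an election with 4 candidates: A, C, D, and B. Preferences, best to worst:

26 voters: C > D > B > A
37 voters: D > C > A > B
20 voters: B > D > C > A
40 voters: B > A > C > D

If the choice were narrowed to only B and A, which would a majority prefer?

B

Voters preferring B to A: 86; preferring A to B: 37.
B wins the head-to-head.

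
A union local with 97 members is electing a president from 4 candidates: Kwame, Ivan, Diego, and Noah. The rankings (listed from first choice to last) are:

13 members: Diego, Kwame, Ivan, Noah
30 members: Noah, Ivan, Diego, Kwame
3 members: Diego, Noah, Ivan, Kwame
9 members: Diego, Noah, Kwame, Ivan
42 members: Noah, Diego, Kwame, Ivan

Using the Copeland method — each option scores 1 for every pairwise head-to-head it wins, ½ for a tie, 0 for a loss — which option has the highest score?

Kwame: beats Ivan; loses to Diego and Noah → score 1.
Ivan: loses to Kwame, Diego, and Noah → score 0.
Diego: beats Kwame and Ivan; loses to Noah → score 2.
Noah: beats Kwame, Ivan, and Diego → score 3.
Noah has the best pairwise record.

Noah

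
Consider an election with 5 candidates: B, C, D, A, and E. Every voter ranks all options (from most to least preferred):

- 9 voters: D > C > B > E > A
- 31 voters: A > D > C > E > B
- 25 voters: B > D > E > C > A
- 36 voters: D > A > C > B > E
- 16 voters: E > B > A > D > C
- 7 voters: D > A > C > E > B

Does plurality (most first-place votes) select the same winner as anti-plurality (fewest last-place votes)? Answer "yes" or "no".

Plurality — first-place votes: B 25, C 0, D 52, A 31, E 16. Winner: D.
Anti-plurality — last-place votes: B 38, C 16, D 0, A 34, E 36. Winner: D.
The two methods agree.

yes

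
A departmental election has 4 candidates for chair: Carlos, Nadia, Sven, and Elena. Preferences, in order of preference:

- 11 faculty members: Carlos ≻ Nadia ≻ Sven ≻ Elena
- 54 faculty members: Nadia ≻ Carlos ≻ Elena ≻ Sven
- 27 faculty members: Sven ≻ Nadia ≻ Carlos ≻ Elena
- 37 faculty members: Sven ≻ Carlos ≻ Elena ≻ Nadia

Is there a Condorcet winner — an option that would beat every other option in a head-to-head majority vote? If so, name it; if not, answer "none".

Nadia vs Carlos: 81–48 for Nadia.
Nadia vs Sven: 65–64 for Nadia.
Nadia vs Elena: 92–37 for Nadia.
Nadia beats every other option head-to-head.

Nadia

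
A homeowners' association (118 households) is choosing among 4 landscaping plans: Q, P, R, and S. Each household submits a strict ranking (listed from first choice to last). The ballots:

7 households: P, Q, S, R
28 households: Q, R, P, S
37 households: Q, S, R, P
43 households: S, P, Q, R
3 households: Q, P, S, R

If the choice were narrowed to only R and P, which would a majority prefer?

R

Voters preferring R to P: 65; preferring P to R: 53.
R wins the head-to-head.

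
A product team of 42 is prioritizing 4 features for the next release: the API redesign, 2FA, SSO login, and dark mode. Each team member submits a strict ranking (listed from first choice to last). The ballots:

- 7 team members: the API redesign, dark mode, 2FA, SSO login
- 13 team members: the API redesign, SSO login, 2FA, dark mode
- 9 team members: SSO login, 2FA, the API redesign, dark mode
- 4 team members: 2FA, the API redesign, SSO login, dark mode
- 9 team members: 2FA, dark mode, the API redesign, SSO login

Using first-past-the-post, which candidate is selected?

the API redesign

First-place votes: the API redesign 20, 2FA 13, SSO login 9, dark mode 0.
the API redesign has the most first-place votes.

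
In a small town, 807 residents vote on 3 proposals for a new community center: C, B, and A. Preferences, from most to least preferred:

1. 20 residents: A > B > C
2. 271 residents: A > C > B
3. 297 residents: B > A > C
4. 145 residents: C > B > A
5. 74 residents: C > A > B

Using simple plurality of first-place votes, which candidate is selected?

First-place votes: C 219, B 297, A 291.
B has the most first-place votes.

B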